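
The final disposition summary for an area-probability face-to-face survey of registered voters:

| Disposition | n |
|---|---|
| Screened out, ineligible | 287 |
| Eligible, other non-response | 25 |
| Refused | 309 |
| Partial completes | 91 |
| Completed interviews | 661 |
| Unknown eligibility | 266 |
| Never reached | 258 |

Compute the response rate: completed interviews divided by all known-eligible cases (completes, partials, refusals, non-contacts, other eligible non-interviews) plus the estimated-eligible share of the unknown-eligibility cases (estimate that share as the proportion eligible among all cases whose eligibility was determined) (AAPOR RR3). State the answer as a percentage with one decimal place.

42.3%

Top = 661
Determined eligible = 661 + 91 + 309 + 258 + 25 = 1344
e = 1344 / (1344 + 287) = 1344 / 1631 = 0.8240
Estimated eligible among unknowns = 0.8240 × 266 = 219.18
Base = 1344 + 219.18 = 1563.18
RR3 = 661 / 1563.18 = 0.4229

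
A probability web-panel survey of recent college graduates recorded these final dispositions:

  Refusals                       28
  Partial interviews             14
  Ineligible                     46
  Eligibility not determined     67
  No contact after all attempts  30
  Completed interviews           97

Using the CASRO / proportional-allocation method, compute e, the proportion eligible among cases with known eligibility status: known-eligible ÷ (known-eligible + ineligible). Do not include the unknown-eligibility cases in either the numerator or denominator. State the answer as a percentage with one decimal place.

78.6%

Eligible (known) → 97 + 14 + 28 + 30 = 169
e = 169 / (169 + 46) = 169 / 215 = 0.7860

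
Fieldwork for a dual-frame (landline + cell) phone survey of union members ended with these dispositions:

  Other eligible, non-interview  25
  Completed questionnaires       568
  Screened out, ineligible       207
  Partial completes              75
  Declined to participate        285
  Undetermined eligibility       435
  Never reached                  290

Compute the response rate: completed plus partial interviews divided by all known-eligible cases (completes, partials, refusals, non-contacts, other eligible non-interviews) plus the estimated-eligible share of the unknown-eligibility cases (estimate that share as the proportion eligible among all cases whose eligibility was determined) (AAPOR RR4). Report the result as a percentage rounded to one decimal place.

39.8%

Num: 568 + 75 = 643
Known eligible: 568 + 75 + 285 + 290 + 25 = 1243
e = 1243 / (1243 + 207) = 1243 / 1450 = 0.8572
e × U: 0.8572 × 435 = 372.88
Base: 1243 + 372.88 = 1615.88
RR4 = 643 / 1615.88 = 0.3979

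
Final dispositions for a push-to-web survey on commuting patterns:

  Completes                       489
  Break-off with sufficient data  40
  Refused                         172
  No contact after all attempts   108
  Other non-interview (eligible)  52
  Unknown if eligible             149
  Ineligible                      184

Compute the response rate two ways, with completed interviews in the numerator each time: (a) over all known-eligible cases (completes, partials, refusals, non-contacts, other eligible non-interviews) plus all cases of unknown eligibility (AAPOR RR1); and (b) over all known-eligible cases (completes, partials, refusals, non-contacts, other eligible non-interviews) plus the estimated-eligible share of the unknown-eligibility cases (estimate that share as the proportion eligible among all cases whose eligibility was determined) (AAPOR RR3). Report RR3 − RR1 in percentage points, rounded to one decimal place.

Top: 489
Denom: 489 + 40 + 172 + 108 + 52 + 149 = 1010
RR1 = 489 / 1010 = 0.4842
Determined eligible: 489 + 40 + 172 + 108 + 52 = 861
e = 861 / (861 + 184) = 861 / 1045 = 0.8239
e × U: 0.8239 × 149 = 122.76
Denom: 861 + 122.76 = 983.76
RR3 = 489 / 983.76 = 0.4971
Difference = 49.71 − 48.42 = 1.29 percentage points

1.3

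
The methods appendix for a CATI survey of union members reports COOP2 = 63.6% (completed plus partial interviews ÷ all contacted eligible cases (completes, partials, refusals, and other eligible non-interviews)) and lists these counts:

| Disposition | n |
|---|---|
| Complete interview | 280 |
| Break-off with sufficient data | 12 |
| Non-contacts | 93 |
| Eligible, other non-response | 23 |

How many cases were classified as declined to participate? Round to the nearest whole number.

144

Numerator = 280 + 12 = 292
COOP2 = 292 / D = 0.636
D = 292 / 0.636 = 459.1
Other denominator terms total 315
declined to participate = 459.1 − 315 ≈ 144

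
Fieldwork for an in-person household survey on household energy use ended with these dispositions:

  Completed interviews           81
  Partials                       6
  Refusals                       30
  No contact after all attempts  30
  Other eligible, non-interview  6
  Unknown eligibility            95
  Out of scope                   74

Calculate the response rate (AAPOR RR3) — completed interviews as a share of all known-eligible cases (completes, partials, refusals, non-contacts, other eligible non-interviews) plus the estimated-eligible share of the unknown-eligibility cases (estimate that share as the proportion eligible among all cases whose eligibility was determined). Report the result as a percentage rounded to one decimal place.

37.3%

Top = 81
Determined eligible = 81 + 6 + 30 + 30 + 6 = 153
e = 153 / (153 + 74) = 153 / 227 = 0.6740
e × U = 0.6740 × 95 = 64.03
Base = 153 + 64.03 = 217.03
RR3 = 81 / 217.03 = 0.3732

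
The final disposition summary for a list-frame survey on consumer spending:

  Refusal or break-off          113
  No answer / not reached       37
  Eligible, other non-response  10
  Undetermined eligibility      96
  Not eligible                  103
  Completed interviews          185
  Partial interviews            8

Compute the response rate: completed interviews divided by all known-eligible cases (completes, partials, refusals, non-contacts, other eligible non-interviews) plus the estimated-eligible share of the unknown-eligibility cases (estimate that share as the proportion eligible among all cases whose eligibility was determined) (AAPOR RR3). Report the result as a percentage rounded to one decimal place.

43.3%

Top = 185
Eligible (known) = 185 + 8 + 113 + 37 + 10 = 353
e = 353 / (353 + 103) = 353 / 456 = 0.7741
Eligible share of unknowns = 0.7741 × 96 = 74.31
Base = 353 + 74.31 = 427.31
RR3 = 185 / 427.31 = 0.4329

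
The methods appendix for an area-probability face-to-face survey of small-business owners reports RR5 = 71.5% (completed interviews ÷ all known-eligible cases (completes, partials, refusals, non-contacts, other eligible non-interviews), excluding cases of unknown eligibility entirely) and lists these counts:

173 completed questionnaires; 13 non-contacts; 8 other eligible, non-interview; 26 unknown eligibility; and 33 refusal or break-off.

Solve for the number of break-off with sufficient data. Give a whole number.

RR5 = 173 / D = 0.715
D = 173 / 0.715 = 242.0
Other denominator terms total 227
break-off with sufficient data = 242.0 − 227 ≈ 15

15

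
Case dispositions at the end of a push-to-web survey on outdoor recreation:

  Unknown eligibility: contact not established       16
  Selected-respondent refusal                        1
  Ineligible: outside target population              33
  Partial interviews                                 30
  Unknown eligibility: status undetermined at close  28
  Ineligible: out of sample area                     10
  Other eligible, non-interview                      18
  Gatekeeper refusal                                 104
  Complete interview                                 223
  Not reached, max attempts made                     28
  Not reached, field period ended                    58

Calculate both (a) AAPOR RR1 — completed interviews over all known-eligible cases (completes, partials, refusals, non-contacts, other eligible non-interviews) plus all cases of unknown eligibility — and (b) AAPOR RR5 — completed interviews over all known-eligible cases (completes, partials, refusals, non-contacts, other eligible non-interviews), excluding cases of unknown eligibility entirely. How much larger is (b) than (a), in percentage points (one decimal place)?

4.2

Refused = 104 + 1 = 105
Non-contacts = 58 + 28 = 86
Eligibility not determined = 16 + 28 = 44
Out of scope = 33 + 10 = 43
Numerator = 223
Denom = 223 + 30 + 105 + 86 + 18 + 44 = 506
RR1 = 223 / 506 = 0.4407
Denom = 223 + 30 + 105 + 86 + 18 = 462
RR5 = 223 / 462 = 0.4827
Difference = 48.27 − 44.07 = 4.20 percentage points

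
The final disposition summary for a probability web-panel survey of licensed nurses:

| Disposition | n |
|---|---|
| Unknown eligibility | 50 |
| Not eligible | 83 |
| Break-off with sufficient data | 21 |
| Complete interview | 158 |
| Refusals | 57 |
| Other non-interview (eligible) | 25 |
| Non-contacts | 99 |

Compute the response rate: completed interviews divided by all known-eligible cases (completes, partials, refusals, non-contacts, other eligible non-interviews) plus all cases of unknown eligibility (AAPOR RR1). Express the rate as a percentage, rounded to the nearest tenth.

38.5%

Numerator → 158
Denominator → 158 + 21 + 57 + 99 + 25 + 50 = 410
RR1 = 158 / 410 = 0.3854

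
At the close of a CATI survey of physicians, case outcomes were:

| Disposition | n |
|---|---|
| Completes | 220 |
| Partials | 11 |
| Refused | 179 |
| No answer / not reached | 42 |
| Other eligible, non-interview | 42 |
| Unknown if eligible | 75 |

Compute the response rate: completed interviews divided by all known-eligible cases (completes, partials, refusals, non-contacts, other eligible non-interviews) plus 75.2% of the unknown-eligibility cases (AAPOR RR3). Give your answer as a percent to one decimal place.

40.0%

Num → 220
Determined eligible → 220 + 11 + 179 + 42 + 42 = 494
Estimated eligible among unknowns → 0.7520 × 75 = 56.40
Denominator → 494 + 56.40 = 550.40
RR3 = 220 / 550.40 = 0.3997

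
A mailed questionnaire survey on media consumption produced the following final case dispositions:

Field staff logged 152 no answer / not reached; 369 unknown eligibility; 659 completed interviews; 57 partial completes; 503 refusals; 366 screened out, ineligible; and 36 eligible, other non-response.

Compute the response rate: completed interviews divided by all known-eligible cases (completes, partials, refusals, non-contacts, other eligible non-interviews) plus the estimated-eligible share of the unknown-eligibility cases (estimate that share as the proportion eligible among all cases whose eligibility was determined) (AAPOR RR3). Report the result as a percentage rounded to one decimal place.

Top → 659
Eligible (known) → 659 + 57 + 503 + 152 + 36 = 1407
e = 1407 / (1407 + 366) = 1407 / 1773 = 0.7936
Eligible share of unknowns → 0.7936 × 369 = 292.84
Denom → 1407 + 292.84 = 1699.84
RR3 = 659 / 1699.84 = 0.3877

38.8%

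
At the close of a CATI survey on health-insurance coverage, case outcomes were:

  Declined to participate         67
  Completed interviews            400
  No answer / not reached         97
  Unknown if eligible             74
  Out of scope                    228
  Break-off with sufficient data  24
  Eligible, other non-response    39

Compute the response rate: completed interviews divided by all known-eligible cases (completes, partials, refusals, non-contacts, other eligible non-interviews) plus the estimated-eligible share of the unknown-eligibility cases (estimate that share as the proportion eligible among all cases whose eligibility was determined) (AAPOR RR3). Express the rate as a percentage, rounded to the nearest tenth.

Top: 400
Known eligible: 400 + 24 + 67 + 97 + 39 = 627
e = 627 / (627 + 228) = 627 / 855 = 0.7333
e × U: 0.7333 × 74 = 54.26
Base: 627 + 54.26 = 681.26
RR3 = 400 / 681.26 = 0.5871

58.7%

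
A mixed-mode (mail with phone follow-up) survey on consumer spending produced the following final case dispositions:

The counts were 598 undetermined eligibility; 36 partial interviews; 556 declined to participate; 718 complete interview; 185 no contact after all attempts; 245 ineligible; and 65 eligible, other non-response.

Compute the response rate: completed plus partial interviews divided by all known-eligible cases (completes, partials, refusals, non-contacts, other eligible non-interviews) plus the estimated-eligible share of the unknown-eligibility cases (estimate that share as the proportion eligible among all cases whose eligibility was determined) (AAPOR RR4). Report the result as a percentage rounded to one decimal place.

36.3%

Numerator = 718 + 36 = 754
Known eligible = 718 + 36 + 556 + 185 + 65 = 1560
e = 1560 / (1560 + 245) = 1560 / 1805 = 0.8643
e × U = 0.8643 × 598 = 516.85
Denominator = 1560 + 516.85 = 2076.85
RR4 = 754 / 2076.85 = 0.3630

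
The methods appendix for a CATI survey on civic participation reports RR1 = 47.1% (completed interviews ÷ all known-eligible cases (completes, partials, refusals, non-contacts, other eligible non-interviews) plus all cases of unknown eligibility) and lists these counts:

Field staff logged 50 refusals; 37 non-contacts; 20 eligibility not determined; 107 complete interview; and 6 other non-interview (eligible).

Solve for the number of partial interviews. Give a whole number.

7

RR1 = 107 / D = 0.471
D = 107 / 0.471 = 227.2
Remaining denominator categories sum to 220
partial interviews = 227.2 − 220 ≈ 7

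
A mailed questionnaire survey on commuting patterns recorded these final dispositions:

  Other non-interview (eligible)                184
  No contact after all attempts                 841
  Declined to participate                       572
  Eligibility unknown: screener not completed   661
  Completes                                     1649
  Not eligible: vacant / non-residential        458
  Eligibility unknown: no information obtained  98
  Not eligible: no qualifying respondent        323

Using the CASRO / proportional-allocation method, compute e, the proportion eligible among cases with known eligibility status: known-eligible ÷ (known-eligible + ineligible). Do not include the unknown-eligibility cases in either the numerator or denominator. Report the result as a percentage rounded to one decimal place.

Unknown if eligible = 661 + 98 = 759
Out of scope = 323 + 458 = 781
Known eligible → 1649 + 572 + 841 + 184 = 3246
e = 3246 / (3246 + 781) = 3246 / 4027 = 0.8061

80.6%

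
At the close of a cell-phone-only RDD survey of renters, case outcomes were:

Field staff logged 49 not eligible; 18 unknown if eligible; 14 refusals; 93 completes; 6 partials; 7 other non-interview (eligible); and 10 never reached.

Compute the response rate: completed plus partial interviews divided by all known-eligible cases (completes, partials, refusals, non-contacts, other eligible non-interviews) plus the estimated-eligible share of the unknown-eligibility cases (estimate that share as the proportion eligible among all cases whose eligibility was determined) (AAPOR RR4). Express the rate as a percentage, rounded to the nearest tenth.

69.2%

Numerator = 93 + 6 = 99
Eligible (known) = 93 + 6 + 14 + 10 + 7 = 130
e = 130 / (130 + 49) = 130 / 179 = 0.7263
Estimated eligible among unknowns = 0.7263 × 18 = 13.07
Denominator = 130 + 13.07 = 143.07
RR4 = 99 / 143.07 = 0.6920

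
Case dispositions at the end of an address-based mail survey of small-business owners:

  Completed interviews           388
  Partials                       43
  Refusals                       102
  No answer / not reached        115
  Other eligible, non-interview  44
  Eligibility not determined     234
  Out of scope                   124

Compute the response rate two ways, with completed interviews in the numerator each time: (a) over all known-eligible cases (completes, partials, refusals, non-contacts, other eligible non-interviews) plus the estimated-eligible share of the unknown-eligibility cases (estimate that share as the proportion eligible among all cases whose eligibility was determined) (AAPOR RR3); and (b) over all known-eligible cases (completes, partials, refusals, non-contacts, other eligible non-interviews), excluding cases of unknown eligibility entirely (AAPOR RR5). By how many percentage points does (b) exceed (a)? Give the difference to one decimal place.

Top: 388
Known eligible: 388 + 43 + 102 + 115 + 44 = 692
e = 692 / (692 + 124) = 692 / 816 = 0.8480
Estimated eligible among unknowns: 0.8480 × 234 = 198.43
Denom: 692 + 198.43 = 890.43
RR3 = 388 / 890.43 = 0.4357
Denom: 388 + 43 + 102 + 115 + 44 = 692
RR5 = 388 / 692 = 0.5607
Difference = 56.07 − 43.57 = 12.50 percentage points

12.5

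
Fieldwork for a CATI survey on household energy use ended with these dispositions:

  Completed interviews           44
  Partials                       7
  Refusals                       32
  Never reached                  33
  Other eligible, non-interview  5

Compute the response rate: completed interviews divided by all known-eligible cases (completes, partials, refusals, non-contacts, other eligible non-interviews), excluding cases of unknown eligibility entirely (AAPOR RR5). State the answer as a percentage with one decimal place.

Num: 44
Denom: 44 + 7 + 32 + 33 + 5 = 121
RR5 = 44 / 121 = 0.3636

36.4%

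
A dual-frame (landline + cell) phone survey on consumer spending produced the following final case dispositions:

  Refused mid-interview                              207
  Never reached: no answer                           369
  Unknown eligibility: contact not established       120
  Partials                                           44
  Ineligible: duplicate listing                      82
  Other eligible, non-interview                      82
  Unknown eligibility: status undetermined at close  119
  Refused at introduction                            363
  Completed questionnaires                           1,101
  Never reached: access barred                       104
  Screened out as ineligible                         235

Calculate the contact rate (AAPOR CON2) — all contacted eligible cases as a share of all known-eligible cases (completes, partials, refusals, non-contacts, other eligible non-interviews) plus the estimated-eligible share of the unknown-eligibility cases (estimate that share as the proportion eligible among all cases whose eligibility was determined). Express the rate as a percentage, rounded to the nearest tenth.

72.5%

Declined to participate = 363 + 207 = 570
No contact after all attempts = 369 + 104 = 473
Eligibility not determined = 120 + 119 = 239
Out of scope = 235 + 82 = 317
Numerator → 1101 + 44 + 570 + 82 = 1797
Known eligible → 1101 + 44 + 570 + 473 + 82 = 2270
e = 2270 / (2270 + 317) = 2270 / 2587 = 0.8775
e × U → 0.8775 × 239 = 209.72
Denominator → 2270 + 209.72 = 2479.72
CON2 = 1797 / 2479.72 = 0.7247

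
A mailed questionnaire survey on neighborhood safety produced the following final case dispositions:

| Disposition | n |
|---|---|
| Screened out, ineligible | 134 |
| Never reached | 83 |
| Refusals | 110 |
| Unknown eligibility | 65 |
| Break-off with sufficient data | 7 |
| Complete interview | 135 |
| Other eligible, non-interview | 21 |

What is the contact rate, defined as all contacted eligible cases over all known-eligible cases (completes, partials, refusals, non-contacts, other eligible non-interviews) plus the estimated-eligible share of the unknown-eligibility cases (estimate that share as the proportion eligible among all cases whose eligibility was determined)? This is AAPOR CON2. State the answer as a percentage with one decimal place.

Num = 135 + 7 + 110 + 21 = 273
Determined eligible = 135 + 7 + 110 + 83 + 21 = 356
e = 356 / (356 + 134) = 356 / 490 = 0.7265
Estimated eligible among unknowns = 0.7265 × 65 = 47.22
Base = 356 + 47.22 = 403.22
CON2 = 273 / 403.22 = 0.6770

67.7%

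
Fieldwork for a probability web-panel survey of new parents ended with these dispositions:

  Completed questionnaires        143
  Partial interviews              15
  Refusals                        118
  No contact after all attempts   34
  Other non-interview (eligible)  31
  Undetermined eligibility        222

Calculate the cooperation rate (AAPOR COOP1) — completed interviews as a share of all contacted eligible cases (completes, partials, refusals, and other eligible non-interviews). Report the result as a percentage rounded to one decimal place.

46.6%

Numerator = 143
Base = 143 + 15 + 118 + 31 = 307
COOP1 = 143 / 307 = 0.4658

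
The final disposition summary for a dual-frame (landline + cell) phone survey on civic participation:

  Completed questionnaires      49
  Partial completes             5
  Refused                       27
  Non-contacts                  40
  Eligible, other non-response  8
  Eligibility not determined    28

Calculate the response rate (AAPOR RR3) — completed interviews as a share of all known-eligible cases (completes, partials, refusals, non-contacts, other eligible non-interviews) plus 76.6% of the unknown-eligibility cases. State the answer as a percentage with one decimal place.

32.6%

Top → 49
Determined eligible → 49 + 5 + 27 + 40 + 8 = 129
Eligible share of unknowns → 0.7660 × 28 = 21.45
Denominator → 129 + 21.45 = 150.45
RR3 = 49 / 150.45 = 0.3257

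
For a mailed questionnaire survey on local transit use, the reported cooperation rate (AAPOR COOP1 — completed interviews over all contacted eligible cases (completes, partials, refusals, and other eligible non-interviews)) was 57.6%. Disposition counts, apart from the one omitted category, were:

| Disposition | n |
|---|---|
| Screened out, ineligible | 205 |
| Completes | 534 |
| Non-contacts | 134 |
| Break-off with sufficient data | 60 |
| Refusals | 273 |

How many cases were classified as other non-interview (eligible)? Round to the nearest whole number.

60

COOP1 = 534 / D = 0.576
D = 534 / 0.576 = 927.1
Remaining denominator categories sum to 867
other non-interview (eligible) = 927.1 − 867 ≈ 60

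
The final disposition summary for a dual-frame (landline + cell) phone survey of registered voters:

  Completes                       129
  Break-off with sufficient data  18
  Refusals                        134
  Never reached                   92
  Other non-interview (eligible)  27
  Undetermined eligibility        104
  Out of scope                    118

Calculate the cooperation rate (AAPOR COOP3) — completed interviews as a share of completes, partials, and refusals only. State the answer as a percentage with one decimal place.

45.9%

Top: 129
Denom: 129 + 18 + 134 = 281
COOP3 = 129 / 281 = 0.4591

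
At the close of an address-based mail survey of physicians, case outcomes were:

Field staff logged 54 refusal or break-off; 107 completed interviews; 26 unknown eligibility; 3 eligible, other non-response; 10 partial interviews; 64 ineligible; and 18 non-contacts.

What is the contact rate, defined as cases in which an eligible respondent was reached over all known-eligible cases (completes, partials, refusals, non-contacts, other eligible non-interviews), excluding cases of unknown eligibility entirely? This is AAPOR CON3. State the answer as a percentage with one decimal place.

90.6%

Num → 107 + 10 + 54 + 3 = 174
Base → 107 + 10 + 54 + 18 + 3 = 192
CON3 = 174 / 192 = 0.9062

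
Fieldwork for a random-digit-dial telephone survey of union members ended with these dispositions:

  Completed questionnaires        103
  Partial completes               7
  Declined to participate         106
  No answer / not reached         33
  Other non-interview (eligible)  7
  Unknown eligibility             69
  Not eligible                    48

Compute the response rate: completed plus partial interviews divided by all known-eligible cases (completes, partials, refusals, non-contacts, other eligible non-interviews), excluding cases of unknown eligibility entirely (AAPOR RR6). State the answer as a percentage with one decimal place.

43.0%

Numerator → 103 + 7 = 110
Denominator → 103 + 7 + 106 + 33 + 7 = 256
RR6 = 110 / 256 = 0.4297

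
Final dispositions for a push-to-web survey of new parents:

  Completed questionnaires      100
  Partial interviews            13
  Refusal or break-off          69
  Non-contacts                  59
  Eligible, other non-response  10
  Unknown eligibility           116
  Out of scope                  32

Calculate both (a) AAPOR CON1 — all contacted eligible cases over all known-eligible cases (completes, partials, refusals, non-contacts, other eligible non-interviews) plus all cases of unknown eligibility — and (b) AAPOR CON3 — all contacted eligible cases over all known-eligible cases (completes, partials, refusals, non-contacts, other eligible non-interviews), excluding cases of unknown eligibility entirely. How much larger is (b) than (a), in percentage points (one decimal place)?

24.2

Numerator = 100 + 13 + 69 + 10 = 192
Denominator = 100 + 13 + 69 + 59 + 10 + 116 = 367
CON1 = 192 / 367 = 0.5232
Denominator = 100 + 13 + 69 + 59 + 10 = 251
CON3 = 192 / 251 = 0.7649
Difference = 76.49 − 52.32 = 24.17 percentage points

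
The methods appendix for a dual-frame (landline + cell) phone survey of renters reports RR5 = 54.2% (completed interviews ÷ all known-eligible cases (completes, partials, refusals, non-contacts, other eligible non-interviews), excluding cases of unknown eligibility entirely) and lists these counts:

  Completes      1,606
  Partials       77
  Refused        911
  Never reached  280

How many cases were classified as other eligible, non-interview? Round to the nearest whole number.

RR5 = 1606 / D = 0.542
D = 1606 / 0.542 = 2963.1
Rest of base = 2874
other eligible, non-interview = 2963.1 − 2874 ≈ 89

89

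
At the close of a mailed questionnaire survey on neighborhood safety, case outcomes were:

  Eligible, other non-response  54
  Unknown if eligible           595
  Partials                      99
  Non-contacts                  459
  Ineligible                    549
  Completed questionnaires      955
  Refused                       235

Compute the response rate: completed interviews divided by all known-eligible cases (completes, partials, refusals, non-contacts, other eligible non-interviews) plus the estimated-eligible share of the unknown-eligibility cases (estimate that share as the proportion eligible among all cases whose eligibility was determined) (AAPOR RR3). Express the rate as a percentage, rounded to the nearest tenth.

42.3%

Top = 955
Determined eligible = 955 + 99 + 235 + 459 + 54 = 1802
e = 1802 / (1802 + 549) = 1802 / 2351 = 0.7665
Estimated eligible among unknowns = 0.7665 × 595 = 456.07
Denom = 1802 + 456.07 = 2258.07
RR3 = 955 / 2258.07 = 0.4229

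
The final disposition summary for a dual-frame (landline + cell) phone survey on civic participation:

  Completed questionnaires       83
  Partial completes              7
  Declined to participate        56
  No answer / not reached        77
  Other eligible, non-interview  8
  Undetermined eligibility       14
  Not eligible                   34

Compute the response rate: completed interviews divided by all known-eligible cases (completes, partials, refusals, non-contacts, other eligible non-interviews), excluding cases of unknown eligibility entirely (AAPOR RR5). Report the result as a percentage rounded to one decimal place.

Top: 83
Denom: 83 + 7 + 56 + 77 + 8 = 231
RR5 = 83 / 231 = 0.3593

35.9%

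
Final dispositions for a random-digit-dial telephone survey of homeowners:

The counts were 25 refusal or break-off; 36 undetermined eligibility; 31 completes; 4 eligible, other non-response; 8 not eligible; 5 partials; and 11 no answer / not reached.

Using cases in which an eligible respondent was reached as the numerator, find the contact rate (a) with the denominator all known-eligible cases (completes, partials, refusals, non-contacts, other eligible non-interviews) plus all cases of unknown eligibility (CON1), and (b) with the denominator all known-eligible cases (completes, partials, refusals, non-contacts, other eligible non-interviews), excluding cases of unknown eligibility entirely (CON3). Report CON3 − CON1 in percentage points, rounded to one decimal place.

Num → 31 + 5 + 25 + 4 = 65
Base → 31 + 5 + 25 + 11 + 4 + 36 = 112
CON1 = 65 / 112 = 0.5804
Base → 31 + 5 + 25 + 11 + 4 = 76
CON3 = 65 / 76 = 0.8553
Difference = 85.53 − 58.04 = 27.49 percentage points

27.5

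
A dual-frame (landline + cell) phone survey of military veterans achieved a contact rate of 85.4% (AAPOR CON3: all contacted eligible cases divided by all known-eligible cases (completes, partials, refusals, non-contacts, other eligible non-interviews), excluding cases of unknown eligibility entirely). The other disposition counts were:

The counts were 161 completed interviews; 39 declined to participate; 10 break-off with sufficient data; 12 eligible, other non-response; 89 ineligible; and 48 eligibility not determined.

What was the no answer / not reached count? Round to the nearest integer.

Num = 161 + 10 + 39 + 12 = 222
CON3 = 222 / D = 0.854
D = 222 / 0.854 = 260.0
Other denominator terms total 222
no answer / not reached = 260.0 − 222 ≈ 38

38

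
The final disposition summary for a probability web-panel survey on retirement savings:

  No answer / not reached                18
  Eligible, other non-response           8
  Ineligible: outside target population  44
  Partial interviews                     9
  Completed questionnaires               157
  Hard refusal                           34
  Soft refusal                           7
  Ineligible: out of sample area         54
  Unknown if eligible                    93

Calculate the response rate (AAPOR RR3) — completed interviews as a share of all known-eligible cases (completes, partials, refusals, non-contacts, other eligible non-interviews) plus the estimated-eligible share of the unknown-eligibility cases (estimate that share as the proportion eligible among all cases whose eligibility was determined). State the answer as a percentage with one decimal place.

52.6%

Declined to participate = 34 + 7 = 41
Ineligible = 44 + 54 = 98
Top → 157
Known eligible → 157 + 9 + 41 + 18 + 8 = 233
e = 233 / (233 + 98) = 233 / 331 = 0.7039
Eligible share of unknowns → 0.7039 × 93 = 65.46
Denom → 233 + 65.46 = 298.46
RR3 = 157 / 298.46 = 0.5260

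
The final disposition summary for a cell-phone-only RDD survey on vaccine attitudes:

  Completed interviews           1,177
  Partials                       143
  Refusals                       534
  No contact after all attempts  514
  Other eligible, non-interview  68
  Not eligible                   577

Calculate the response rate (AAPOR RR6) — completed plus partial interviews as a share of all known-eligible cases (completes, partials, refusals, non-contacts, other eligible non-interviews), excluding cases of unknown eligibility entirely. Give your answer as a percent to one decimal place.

54.2%

Num → 1177 + 143 = 1320
Denom → 1177 + 143 + 534 + 514 + 68 = 2436
RR6 = 1320 / 2436 = 0.5419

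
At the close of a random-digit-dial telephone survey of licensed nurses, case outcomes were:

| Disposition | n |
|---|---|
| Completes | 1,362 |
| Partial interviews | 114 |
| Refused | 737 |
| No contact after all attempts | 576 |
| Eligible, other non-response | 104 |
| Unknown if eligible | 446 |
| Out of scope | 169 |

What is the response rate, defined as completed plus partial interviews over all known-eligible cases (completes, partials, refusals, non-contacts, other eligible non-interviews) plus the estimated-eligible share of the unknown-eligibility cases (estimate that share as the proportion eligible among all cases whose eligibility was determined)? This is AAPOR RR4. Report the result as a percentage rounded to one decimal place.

Numerator: 1362 + 114 = 1476
Eligible (known): 1362 + 114 + 737 + 576 + 104 = 2893
e = 2893 / (2893 + 169) = 2893 / 3062 = 0.9448
Estimated eligible among unknowns: 0.9448 × 446 = 421.38
Denominator: 2893 + 421.38 = 3314.38
RR4 = 1476 / 3314.38 = 0.4453

44.5%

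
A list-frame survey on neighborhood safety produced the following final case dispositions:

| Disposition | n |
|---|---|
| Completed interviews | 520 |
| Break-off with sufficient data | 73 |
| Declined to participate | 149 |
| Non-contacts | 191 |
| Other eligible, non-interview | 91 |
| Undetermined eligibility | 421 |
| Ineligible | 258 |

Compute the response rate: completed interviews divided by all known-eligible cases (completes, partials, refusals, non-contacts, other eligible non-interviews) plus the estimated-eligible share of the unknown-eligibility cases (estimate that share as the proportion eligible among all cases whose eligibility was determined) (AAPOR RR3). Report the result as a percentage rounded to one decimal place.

Top: 520
Known eligible: 520 + 73 + 149 + 191 + 91 = 1024
e = 1024 / (1024 + 258) = 1024 / 1282 = 0.7988
Eligible share of unknowns: 0.7988 × 421 = 336.29
Denominator: 1024 + 336.29 = 1360.29
RR3 = 520 / 1360.29 = 0.3823

38.2%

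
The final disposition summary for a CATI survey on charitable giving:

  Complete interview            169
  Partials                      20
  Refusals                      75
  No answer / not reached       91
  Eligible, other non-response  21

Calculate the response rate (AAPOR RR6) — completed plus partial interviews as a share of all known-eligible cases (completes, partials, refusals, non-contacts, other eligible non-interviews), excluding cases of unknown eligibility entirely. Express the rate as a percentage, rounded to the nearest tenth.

Top → 169 + 20 = 189
Base → 169 + 20 + 75 + 91 + 21 = 376
RR6 = 189 / 376 = 0.5027

50.3%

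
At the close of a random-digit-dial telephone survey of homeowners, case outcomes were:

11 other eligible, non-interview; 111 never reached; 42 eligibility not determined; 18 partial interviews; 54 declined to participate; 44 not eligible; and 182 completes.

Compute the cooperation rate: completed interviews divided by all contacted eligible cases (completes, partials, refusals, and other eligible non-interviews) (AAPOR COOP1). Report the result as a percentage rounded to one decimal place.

Numerator = 182
Base = 182 + 18 + 54 + 11 = 265
COOP1 = 182 / 265 = 0.6868

68.7%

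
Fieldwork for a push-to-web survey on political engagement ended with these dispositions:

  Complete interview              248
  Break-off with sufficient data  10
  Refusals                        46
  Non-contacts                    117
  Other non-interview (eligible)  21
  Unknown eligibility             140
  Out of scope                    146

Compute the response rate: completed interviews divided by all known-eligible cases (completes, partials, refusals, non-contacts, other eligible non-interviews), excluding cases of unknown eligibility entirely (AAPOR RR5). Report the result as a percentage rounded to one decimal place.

Numerator → 248
Denominator → 248 + 10 + 46 + 117 + 21 = 442
RR5 = 248 / 442 = 0.5611

56.1%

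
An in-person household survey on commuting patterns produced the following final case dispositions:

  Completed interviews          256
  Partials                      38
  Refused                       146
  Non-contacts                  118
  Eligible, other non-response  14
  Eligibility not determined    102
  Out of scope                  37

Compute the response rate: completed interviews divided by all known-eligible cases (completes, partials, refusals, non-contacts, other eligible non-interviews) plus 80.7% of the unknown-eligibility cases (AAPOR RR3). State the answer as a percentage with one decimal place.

Num → 256
Eligible (known) → 256 + 38 + 146 + 118 + 14 = 572
e × U → 0.8070 × 102 = 82.31
Denom → 572 + 82.31 = 654.31
RR3 = 256 / 654.31 = 0.3913

39.1%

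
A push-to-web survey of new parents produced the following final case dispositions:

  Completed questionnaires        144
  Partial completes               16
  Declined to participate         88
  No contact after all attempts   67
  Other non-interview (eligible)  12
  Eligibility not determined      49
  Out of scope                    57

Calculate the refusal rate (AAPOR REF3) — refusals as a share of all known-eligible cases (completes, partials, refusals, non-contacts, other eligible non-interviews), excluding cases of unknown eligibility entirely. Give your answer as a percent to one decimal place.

26.9%

Numerator: 88
Base: 144 + 16 + 88 + 67 + 12 = 327
REF3 = 88 / 327 = 0.2691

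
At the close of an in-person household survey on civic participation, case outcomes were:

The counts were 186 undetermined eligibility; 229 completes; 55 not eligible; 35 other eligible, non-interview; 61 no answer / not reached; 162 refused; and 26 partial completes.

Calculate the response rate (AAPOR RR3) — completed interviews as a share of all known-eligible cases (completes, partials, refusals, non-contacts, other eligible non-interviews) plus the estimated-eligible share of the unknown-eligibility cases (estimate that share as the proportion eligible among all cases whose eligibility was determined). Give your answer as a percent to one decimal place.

Top → 229
Eligible (known) → 229 + 26 + 162 + 61 + 35 = 513
e = 513 / (513 + 55) = 513 / 568 = 0.9032
Eligible share of unknowns → 0.9032 × 186 = 168.00
Base → 513 + 168.00 = 681.00
RR3 = 229 / 681.00 = 0.3363

33.6%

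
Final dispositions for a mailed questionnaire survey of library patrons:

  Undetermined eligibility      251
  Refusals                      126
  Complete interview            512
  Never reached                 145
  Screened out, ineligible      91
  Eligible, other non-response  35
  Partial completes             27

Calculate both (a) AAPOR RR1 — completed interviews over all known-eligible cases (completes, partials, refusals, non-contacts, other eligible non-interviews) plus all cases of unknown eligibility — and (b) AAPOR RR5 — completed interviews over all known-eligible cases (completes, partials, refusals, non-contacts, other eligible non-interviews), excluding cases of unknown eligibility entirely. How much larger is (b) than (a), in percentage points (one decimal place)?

Num → 512
Denominator → 512 + 27 + 126 + 145 + 35 + 251 = 1096
RR1 = 512 / 1096 = 0.4672
Denominator → 512 + 27 + 126 + 145 + 35 = 845
RR5 = 512 / 845 = 0.6059
Difference = 60.59 − 46.72 = 13.87 percentage points

13.9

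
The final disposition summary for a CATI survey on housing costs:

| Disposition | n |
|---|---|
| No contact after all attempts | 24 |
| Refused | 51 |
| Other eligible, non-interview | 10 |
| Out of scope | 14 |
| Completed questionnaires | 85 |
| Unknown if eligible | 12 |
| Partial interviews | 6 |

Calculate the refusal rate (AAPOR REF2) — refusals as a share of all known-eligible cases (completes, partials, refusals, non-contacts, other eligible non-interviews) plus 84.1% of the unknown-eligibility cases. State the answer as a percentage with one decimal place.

Top → 51
Determined eligible → 85 + 6 + 51 + 24 + 10 = 176
Eligible share of unknowns → 0.8410 × 12 = 10.09
Base → 176 + 10.09 = 186.09
REF2 = 51 / 186.09 = 0.2741

27.4%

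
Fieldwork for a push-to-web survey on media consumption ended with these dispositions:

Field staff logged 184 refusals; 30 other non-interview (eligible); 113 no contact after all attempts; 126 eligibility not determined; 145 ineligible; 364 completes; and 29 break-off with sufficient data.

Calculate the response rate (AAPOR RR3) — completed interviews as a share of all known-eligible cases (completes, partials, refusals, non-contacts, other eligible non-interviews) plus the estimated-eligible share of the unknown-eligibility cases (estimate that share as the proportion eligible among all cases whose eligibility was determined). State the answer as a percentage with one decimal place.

Numerator = 364
Eligible (known) = 364 + 29 + 184 + 113 + 30 = 720
e = 720 / (720 + 145) = 720 / 865 = 0.8324
Eligible share of unknowns = 0.8324 × 126 = 104.88
Base = 720 + 104.88 = 824.88
RR3 = 364 / 824.88 = 0.4413

44.1%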